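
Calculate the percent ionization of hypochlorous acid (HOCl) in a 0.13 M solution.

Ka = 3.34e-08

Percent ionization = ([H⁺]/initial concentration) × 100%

Using Ka equilibrium: x² + Ka×x - Ka×C = 0. Solving: [H⁺] = 6.5877e-05. Percent = (6.5877e-05/0.13) × 100

Percent ionization = 0.0507%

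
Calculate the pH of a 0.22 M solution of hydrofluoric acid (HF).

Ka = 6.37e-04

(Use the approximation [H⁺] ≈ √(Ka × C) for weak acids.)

[H⁺] = √(Ka × C) = √(6.37e-04 × 0.22) = 1.1838e-02. pH = -log(1.1838e-02)

pH = 1.93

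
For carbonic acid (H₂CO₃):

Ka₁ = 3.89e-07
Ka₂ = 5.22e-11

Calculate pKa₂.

pKa₂ = -log(Ka₂) = -log(5.22e-11) = 10.28.

pK_{a2} = 10.28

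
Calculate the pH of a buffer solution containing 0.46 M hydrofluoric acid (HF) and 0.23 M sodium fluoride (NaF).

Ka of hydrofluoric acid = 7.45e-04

pKa = -log(7.45e-04) = 3.13. pH = pKa + log([A⁻]/[HA]) = 3.13 + log(0.23/0.46)

pH = 2.83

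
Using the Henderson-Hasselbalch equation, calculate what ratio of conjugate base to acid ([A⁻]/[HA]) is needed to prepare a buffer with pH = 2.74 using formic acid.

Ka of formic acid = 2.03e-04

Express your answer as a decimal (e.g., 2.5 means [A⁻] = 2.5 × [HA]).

pKa = -log(2.03e-04) = 3.6925. pH = pKa + log([A⁻]/[HA]), so log([A⁻]/[HA]) = pH − pKa = 2.74 − 3.6925 = -0.9525. [A⁻]/[HA] = 10^(-0.9525) = 0.112

[A⁻]/[HA] = 0.112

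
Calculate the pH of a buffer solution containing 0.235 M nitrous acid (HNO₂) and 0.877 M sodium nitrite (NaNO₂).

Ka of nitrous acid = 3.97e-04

pKa = -log(3.97e-04) = 3.40. pH = pKa + log([A⁻]/[HA]) = 3.40 + log(0.877/0.235)

pH = 3.97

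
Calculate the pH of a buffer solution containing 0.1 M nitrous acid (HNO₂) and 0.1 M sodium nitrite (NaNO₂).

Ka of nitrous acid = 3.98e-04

pKa = -log(3.98e-04) = 3.40. pH = pKa + log([A⁻]/[HA]) = 3.40 + log(0.1/0.1)

pH = 3.40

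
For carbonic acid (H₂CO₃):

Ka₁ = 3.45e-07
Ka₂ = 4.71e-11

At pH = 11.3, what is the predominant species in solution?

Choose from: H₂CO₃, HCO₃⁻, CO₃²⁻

pKa₁ = 6.46, pKa₂ = 10.33. For a polyprotic acid the predominant species crosses at each pKa: below pKa_n the protonated form dominates, above it the deprotonated form does. At pH = 11.3, the predominant species is CO₃²⁻.

CO₃²⁻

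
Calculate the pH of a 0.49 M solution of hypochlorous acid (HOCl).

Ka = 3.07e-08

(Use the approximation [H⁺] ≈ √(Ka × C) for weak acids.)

[H⁺] = √(Ka × C) = √(3.07e-08 × 0.49) = 1.2265e-04. pH = -log(1.2265e-04)

pH = 3.91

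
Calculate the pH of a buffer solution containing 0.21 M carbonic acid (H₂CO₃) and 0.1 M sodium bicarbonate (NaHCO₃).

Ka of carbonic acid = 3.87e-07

pKa = -log(3.87e-07) = 6.41. pH = pKa + log([A⁻]/[HA]) = 6.41 + log(0.1/0.21)

pH = 6.09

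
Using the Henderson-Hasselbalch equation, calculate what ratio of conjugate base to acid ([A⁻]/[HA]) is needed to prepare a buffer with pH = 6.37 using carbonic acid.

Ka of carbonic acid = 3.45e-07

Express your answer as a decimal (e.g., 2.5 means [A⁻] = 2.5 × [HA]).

pKa = -log(3.45e-07) = 6.4622. pH = pKa + log([A⁻]/[HA]), so log([A⁻]/[HA]) = pH − pKa = 6.37 − 6.4622 = -0.0922. [A⁻]/[HA] = 10^(-0.0922) = 0.809

[A⁻]/[HA] = 0.809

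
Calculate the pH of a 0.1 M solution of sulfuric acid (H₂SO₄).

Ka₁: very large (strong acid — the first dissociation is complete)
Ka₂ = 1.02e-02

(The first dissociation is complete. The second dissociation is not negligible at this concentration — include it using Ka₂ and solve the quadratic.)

First dissociation is complete: [H⁺]₀ = [HSO₄⁻]₀ = C = 0.1 M. Second dissociation HSO₄⁻ ⇌ H⁺ + SO₄²⁻: let x = [SO₄²⁻]. Ka₂ = (C + x)·x / (C − x) = 1.02e-02 → x² + (C + Ka₂)·x − Ka₂·C = 0 → x² + 0.11020·x − 1.020e-03 = 0. x = (−0.11020 + √(0.11020² + 4 × 1.020e-03)) / 2 = 8.5868e-03 M. [H⁺] = C + x = 0.1 + 8.5868e-03 = 1.0859e-01 M. pH = -log(1.0859e-01) = 0.96.

pH = 0.96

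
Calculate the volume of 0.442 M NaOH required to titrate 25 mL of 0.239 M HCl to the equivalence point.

At equivalence: moles acid = moles base. moles HCl = 0.239 × 25/1000 = 0.005975 mol. V_base = moles / 0.442 × 1000 = 13.5 mL.

V_{base} = 13.5 mL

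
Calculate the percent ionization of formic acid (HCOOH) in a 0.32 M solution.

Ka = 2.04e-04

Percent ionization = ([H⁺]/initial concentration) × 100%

Using Ka equilibrium: x² + Ka×x - Ka×C = 0. Solving: [H⁺] = 7.9782e-03. Percent = (7.9782e-03/0.32) × 100

Percent ionization = 2.49%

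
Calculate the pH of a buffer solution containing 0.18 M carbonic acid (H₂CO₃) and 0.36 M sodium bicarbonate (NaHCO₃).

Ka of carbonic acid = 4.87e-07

pKa = -log(4.87e-07) = 6.31. pH = pKa + log([A⁻]/[HA]) = 6.31 + log(0.36/0.18)

pH = 6.61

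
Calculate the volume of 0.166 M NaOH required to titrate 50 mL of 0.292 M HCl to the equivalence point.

At equivalence: moles acid = moles base. moles HCl = 0.292 × 50/1000 = 0.0146 mol. V_base = moles / 0.166 × 1000 = 88.0 mL.

V_{base} = 88.0 mL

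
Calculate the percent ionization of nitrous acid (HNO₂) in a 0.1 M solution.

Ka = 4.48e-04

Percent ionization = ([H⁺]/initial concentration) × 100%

Using Ka equilibrium: x² + Ka×x - Ka×C = 0. Solving: [H⁺] = 6.4730e-03. Percent = (6.4730e-03/0.1) × 100

Percent ionization = 6.47%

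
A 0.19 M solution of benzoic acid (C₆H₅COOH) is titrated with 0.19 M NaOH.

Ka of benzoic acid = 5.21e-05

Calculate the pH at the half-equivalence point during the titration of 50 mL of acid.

At half-equivalence [HA] = [A⁻], so Henderson-Hasselbalch gives pH = pKa = -log(5.21e-05) = 4.28.

pH = pKa = 4.28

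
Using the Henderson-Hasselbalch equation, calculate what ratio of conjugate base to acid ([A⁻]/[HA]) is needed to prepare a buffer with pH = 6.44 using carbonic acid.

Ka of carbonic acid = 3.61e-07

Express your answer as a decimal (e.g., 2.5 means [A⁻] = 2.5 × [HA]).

pKa = -log(3.61e-07) = 6.4425. pH = pKa + log([A⁻]/[HA]), so log([A⁻]/[HA]) = pH − pKa = 6.44 − 6.4425 = -0.0025. [A⁻]/[HA] = 10^(-0.0025) = 0.994

[A⁻]/[HA] = 0.994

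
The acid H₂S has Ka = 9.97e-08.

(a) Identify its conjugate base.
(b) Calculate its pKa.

(a) The conjugate base is formed by removing one H⁺ from H₂S, giving HS⁻. (b) pKa = -log(Ka) = -log(9.97e-08) = 7.00.

Conjugate base: HS⁻; pK_a = 7.00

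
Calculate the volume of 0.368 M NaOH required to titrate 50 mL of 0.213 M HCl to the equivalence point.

At equivalence: moles acid = moles base. moles HCl = 0.213 × 50/1000 = 0.01065 mol. V_base = moles / 0.368 × 1000 = 28.9 mL.

V_{base} = 28.9 mL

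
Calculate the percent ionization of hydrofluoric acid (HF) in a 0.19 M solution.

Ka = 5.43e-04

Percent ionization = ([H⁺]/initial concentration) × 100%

Using Ka equilibrium: x² + Ka×x - Ka×C = 0. Solving: [H⁺] = 9.8894e-03. Percent = (9.8894e-03/0.19) × 100

Percent ionization = 5.2%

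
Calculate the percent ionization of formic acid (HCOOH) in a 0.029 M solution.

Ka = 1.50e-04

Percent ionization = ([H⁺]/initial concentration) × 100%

Using Ka equilibrium: x² + Ka×x - Ka×C = 0. Solving: [H⁺] = 2.0120e-03. Percent = (2.0120e-03/0.029) × 100

Percent ionization = 6.94%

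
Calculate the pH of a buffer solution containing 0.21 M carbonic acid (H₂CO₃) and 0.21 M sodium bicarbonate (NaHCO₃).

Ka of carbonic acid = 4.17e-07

pKa = -log(4.17e-07) = 6.38. pH = pKa + log([A⁻]/[HA]) = 6.38 + log(0.21/0.21)

pH = 6.38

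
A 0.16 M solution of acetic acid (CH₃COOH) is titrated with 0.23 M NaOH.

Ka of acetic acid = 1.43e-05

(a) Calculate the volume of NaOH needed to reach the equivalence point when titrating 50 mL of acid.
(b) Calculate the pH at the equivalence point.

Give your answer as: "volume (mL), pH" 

moles acid = 0.16 × 50/1000 = 0.008 mol; V_base = moles/0.23 × 1000 = 34.8 mL. At equivalence only the conjugate base is present: [A⁻] = 0.008/0.085 = 9.4359e-02 M. Kb = Kw/Ka = 6.99e-10; [OH⁻] = √(Kb × [A⁻]) = 8.1231e-06; pOH = 5.09; pH = 14 - pOH = 8.91.

V = 34.8 mL, pH = 8.91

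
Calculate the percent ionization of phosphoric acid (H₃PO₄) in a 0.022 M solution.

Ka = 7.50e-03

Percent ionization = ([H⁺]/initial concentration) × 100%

Using Ka equilibrium: x² + Ka×x - Ka×C = 0. Solving: [H⁺] = 9.6314e-03. Percent = (9.6314e-03/0.022) × 100

Percent ionization = 43.8%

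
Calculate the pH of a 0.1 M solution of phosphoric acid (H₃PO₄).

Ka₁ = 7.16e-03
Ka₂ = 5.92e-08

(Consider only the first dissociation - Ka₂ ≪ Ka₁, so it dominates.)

First dissociation dominates. From Ka₁ = [H⁺][HA⁻]/[H₂A], x² + Ka₁·x − Ka₁·C = 0 with C = 0.1 M and Ka₁ = 7.16e-03. Solving: [H⁺] = (−Ka₁ + √(Ka₁² + 4·Ka₁·C)) / 2 = 2.3417e-02 M. pH = -log(2.3417e-02) = 1.63.

pH = 1.63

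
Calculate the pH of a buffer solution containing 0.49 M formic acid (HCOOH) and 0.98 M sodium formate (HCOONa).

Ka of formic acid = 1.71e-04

pKa = -log(1.71e-04) = 3.77. pH = pKa + log([A⁻]/[HA]) = 3.77 + log(0.98/0.49)

pH = 4.07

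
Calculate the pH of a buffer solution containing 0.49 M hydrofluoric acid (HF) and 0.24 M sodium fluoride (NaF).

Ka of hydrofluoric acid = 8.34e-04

pKa = -log(8.34e-04) = 3.08. pH = pKa + log([A⁻]/[HA]) = 3.08 + log(0.24/0.49)

pH = 2.77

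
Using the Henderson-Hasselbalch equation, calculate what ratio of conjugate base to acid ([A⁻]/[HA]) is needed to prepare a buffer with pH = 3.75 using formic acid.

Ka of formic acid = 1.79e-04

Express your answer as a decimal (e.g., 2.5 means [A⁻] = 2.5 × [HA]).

pKa = -log(1.79e-04) = 3.7471. pH = pKa + log([A⁻]/[HA]), so log([A⁻]/[HA]) = pH − pKa = 3.75 − 3.7471 = 0.0029. [A⁻]/[HA] = 10^(0.0029) = 1.01

[A⁻]/[HA] = 1.01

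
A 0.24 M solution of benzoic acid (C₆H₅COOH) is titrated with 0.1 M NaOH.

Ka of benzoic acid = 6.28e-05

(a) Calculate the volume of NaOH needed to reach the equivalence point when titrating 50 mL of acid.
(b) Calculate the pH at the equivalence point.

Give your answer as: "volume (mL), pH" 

moles acid = 0.24 × 50/1000 = 0.012 mol; V_base = moles/0.1 × 1000 = 120.0 mL. At equivalence only the conjugate base is present: [A⁻] = 0.012/0.170 = 7.0588e-02 M. Kb = Kw/Ka = 1.59e-10; [OH⁻] = √(Kb × [A⁻]) = 3.3526e-06; pOH = 5.47; pH = 14 - pOH = 8.53.

V = 120.0 mL, pH = 8.53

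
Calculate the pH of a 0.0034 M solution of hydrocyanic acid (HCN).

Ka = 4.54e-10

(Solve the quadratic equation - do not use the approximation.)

x² + Ka×x - Ka×C = 0. Using quadratic formula: [H⁺] = 1.2422e-06

pH = 5.91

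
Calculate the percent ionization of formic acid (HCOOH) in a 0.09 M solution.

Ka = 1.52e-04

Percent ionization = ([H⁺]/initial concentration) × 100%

Using Ka equilibrium: x² + Ka×x - Ka×C = 0. Solving: [H⁺] = 3.6234e-03. Percent = (3.6234e-03/0.09) × 100

Percent ionization = 4.03%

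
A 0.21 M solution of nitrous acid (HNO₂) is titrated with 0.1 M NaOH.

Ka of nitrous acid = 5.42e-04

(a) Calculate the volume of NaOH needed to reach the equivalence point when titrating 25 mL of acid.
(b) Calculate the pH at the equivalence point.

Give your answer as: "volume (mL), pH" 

moles acid = 0.21 × 25/1000 = 0.00525 mol; V_base = moles/0.1 × 1000 = 52.5 mL. At equivalence only the conjugate base is present: [A⁻] = 0.00525/0.077 = 6.7742e-02 M. Kb = Kw/Ka = 1.85e-11; [OH⁻] = √(Kb × [A⁻]) = 1.1180e-06; pOH = 5.95; pH = 14 - pOH = 8.05.

V = 52.5 mL, pH = 8.05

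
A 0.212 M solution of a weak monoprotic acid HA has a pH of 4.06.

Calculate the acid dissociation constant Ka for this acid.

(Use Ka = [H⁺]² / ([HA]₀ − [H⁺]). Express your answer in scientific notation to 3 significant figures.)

[H⁺] = 10^(−pH) = 10^(−4.06) = 8.710e-05 M. For HA ⇌ H⁺ + A⁻, Ka = [H⁺][A⁻]/[HA] = [H⁺]² / ([HA]₀ − [H⁺]) = (8.710e-05)² / (0.212 − 8.710e-05) = 3.58e-08.

K_a = 3.58e-08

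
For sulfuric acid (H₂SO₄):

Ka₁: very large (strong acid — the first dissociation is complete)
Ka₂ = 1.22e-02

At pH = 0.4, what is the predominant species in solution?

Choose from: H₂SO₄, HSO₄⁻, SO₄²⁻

The first dissociation is complete, so H₂SO₄ itself is never the predominant species in water; pKa₂ = -log(1.22e-02) = 1.91. For a polyprotic acid the predominant species crosses at each pKa: below pKa_n the protonated form dominates, above it the deprotonated form does. At pH = 0.4, the predominant species is HSO₄⁻.

HSO₄⁻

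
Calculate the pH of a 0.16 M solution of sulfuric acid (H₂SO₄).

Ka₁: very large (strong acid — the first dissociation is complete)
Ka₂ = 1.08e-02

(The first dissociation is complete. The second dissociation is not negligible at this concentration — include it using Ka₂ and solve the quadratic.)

First dissociation is complete: [H⁺]₀ = [HSO₄⁻]₀ = C = 0.16 M. Second dissociation HSO₄⁻ ⇌ H⁺ + SO₄²⁻: let x = [SO₄²⁻]. Ka₂ = (C + x)·x / (C − x) = 1.08e-02 → x² + (C + Ka₂)·x − Ka₂·C = 0 → x² + 0.17080·x − 1.728e-03 = 0. x = (−0.17080 + √(0.17080² + 4 × 1.728e-03)) / 2 = 9.5798e-03 M. [H⁺] = C + x = 0.16 + 9.5798e-03 = 1.6958e-01 M. pH = -log(1.6958e-01) = 0.77.

pH = 0.77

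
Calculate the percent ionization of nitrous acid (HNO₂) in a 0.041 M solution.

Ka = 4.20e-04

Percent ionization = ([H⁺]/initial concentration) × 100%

Using Ka equilibrium: x² + Ka×x - Ka×C = 0. Solving: [H⁺] = 3.9450e-03. Percent = (3.9450e-03/0.041) × 100

Percent ionization = 9.62%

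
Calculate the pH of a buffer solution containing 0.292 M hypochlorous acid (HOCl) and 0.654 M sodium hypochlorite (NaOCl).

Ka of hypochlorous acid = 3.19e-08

pKa = -log(3.19e-08) = 7.50. pH = pKa + log([A⁻]/[HA]) = 7.50 + log(0.654/0.292)

pH = 7.85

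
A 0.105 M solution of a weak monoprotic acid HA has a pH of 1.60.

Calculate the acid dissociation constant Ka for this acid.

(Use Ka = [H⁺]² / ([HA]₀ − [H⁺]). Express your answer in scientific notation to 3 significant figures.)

[H⁺] = 10^(−pH) = 10^(−1.60) = 2.512e-02 M. For HA ⇌ H⁺ + A⁻, Ka = [H⁺][A⁻]/[HA] = [H⁺]² / ([HA]₀ − [H⁺]) = (2.512e-02)² / (0.105 − 2.512e-02) = 7.90e-03.

K_a = 7.90e-03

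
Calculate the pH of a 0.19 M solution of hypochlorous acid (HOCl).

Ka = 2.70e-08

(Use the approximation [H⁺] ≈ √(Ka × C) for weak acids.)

[H⁺] = √(Ka × C) = √(2.70e-08 × 0.19) = 7.1624e-05. pH = -log(7.1624e-05)

pH = 4.14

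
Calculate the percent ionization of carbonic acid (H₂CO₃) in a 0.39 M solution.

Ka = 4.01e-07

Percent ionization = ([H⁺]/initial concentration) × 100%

Using Ka equilibrium: x² + Ka×x - Ka×C = 0. Solving: [H⁺] = 3.9526e-04. Percent = (3.9526e-04/0.39) × 100

Percent ionization = 0.101%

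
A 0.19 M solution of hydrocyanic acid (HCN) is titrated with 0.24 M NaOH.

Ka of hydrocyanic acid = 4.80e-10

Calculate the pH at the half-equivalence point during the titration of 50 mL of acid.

At half-equivalence [HA] = [A⁻], so Henderson-Hasselbalch gives pH = pKa = -log(4.80e-10) = 9.32.

pH = pKa = 9.32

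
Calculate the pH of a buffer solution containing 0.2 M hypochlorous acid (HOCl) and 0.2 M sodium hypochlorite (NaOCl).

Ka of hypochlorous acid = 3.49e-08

pKa = -log(3.49e-08) = 7.46. pH = pKa + log([A⁻]/[HA]) = 7.46 + log(0.2/0.2)

pH = 7.46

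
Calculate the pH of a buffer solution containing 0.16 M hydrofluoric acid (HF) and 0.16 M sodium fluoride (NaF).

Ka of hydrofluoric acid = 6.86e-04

pKa = -log(6.86e-04) = 3.16. pH = pKa + log([A⁻]/[HA]) = 3.16 + log(0.16/0.16)

pH = 3.16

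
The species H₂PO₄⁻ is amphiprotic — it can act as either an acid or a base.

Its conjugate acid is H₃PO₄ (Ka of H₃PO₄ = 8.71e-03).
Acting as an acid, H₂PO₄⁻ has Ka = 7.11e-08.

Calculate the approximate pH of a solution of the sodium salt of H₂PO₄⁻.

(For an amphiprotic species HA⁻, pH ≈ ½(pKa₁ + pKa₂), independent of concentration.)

pKa₁ = -log(8.71e-03) = 2.06; pKa₂ = -log(7.11e-08) = 7.15. For an amphiprotic species, pH ≈ ½(pKa₁ + pKa₂) = ½(2.06 + 7.15) = 4.60.

pH = 4.60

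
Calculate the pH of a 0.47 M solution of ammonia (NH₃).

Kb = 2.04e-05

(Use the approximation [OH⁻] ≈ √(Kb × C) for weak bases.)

[OH⁻] = √(Kb × C) = √(2.04e-05 × 0.47) = 3.0964e-03. pOH = 2.51, pH = 14 - pOH

pH = 11.49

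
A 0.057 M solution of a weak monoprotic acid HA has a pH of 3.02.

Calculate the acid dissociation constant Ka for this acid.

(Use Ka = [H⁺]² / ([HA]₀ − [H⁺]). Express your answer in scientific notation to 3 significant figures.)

[H⁺] = 10^(−pH) = 10^(−3.02) = 9.550e-04 M. For HA ⇌ H⁺ + A⁻, Ka = [H⁺][A⁻]/[HA] = [H⁺]² / ([HA]₀ − [H⁺]) = (9.550e-04)² / (0.057 − 9.550e-04) = 1.63e-05.

K_a = 1.63e-05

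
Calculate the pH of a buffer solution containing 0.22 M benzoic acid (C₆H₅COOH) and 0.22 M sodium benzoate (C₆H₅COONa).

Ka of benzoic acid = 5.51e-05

pKa = -log(5.51e-05) = 4.26. pH = pKa + log([A⁻]/[HA]) = 4.26 + log(0.22/0.22)

pH = 4.26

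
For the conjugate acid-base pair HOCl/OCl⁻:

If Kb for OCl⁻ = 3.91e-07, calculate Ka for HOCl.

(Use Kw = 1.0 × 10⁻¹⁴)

For a conjugate pair Ka × Kb = Kw, so Ka = Kw/Kb = 1.0 × 10⁻¹⁴ / 3.91e-07 = 2.56e-08.

K_a = 2.56e-08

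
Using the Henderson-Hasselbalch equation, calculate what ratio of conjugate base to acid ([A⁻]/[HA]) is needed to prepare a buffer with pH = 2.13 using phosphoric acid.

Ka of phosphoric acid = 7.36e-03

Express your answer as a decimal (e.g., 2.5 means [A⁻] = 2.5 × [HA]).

pKa = -log(7.36e-03) = 2.1331. pH = pKa + log([A⁻]/[HA]), so log([A⁻]/[HA]) = pH − pKa = 2.13 − 2.1331 = -0.0031. [A⁻]/[HA] = 10^(-0.0031) = 0.993

[A⁻]/[HA] = 0.993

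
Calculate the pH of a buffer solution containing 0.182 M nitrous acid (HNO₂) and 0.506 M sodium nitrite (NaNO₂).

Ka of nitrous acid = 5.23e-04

pKa = -log(5.23e-04) = 3.28. pH = pKa + log([A⁻]/[HA]) = 3.28 + log(0.506/0.182)

pH = 3.73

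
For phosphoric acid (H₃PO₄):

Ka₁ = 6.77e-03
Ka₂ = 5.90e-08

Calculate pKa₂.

pKa₂ = -log(Ka₂) = -log(5.90e-08) = 7.23.

pK_{a2} = 7.23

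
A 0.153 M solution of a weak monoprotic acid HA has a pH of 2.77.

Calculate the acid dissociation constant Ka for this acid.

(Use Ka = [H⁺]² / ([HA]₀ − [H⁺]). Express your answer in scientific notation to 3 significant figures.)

[H⁺] = 10^(−pH) = 10^(−2.77) = 1.698e-03 M. For HA ⇌ H⁺ + A⁻, Ka = [H⁺][A⁻]/[HA] = [H⁺]² / ([HA]₀ − [H⁺]) = (1.698e-03)² / (0.153 − 1.698e-03) = 1.91e-05.

K_a = 1.91e-05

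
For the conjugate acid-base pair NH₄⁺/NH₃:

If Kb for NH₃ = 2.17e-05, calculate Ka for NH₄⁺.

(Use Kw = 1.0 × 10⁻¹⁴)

For a conjugate pair Ka × Kb = Kw, so Ka = Kw/Kb = 1.0 × 10⁻¹⁴ / 2.17e-05 = 4.61e-10.

K_a = 4.61e-10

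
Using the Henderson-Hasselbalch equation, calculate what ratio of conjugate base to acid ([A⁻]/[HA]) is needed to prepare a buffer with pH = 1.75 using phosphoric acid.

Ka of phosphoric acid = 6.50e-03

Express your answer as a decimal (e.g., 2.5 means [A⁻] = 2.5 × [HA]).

pKa = -log(6.50e-03) = 2.1871. pH = pKa + log([A⁻]/[HA]), so log([A⁻]/[HA]) = pH − pKa = 1.75 − 2.1871 = -0.4371. [A⁻]/[HA] = 10^(-0.4371) = 0.366

[A⁻]/[HA] = 0.366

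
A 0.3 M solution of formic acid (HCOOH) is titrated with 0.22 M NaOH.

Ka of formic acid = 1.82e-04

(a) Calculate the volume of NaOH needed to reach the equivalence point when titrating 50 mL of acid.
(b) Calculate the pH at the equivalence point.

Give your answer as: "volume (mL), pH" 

moles acid = 0.3 × 50/1000 = 0.015 mol; V_base = moles/0.22 × 1000 = 68.2 mL. At equivalence only the conjugate base is present: [A⁻] = 0.015/0.118 = 1.2692e-01 M. Kb = Kw/Ka = 5.49e-11; [OH⁻] = √(Kb × [A⁻]) = 2.6408e-06; pOH = 5.58; pH = 14 - pOH = 8.42.

V = 68.2 mL, pH = 8.42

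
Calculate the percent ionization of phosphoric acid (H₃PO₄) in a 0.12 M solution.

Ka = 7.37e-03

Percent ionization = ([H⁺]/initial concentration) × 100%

Using Ka equilibrium: x² + Ka×x - Ka×C = 0. Solving: [H⁺] = 2.6281e-02. Percent = (2.6281e-02/0.12) × 100

Percent ionization = 21.9%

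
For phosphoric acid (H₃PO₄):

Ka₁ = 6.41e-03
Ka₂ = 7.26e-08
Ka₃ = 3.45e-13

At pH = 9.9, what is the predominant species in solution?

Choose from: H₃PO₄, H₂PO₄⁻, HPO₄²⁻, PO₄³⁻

pKa₁ = 2.19, pKa₂ = 7.14, pKa₃ = 12.46. For a polyprotic acid the predominant species crosses at each pKa: below pKa_n the protonated form dominates, above it the deprotonated form does. At pH = 9.9, the predominant species is HPO₄²⁻.

HPO₄²⁻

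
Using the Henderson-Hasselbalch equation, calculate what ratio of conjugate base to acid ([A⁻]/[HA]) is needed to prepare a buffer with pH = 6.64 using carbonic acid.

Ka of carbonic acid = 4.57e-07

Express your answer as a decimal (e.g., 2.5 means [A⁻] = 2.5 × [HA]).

pKa = -log(4.57e-07) = 6.3401. pH = pKa + log([A⁻]/[HA]), so log([A⁻]/[HA]) = pH − pKa = 6.64 − 6.3401 = 0.2999. [A⁻]/[HA] = 10^(0.2999) = 1.99

[A⁻]/[HA] = 1.99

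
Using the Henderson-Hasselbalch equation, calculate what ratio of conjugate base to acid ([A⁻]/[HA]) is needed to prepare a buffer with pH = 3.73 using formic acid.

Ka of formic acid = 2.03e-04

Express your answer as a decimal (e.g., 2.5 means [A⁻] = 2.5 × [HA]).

pKa = -log(2.03e-04) = 3.6925. pH = pKa + log([A⁻]/[HA]), so log([A⁻]/[HA]) = pH − pKa = 3.73 − 3.6925 = 0.0375. [A⁻]/[HA] = 10^(0.0375) = 1.09

[A⁻]/[HA] = 1.09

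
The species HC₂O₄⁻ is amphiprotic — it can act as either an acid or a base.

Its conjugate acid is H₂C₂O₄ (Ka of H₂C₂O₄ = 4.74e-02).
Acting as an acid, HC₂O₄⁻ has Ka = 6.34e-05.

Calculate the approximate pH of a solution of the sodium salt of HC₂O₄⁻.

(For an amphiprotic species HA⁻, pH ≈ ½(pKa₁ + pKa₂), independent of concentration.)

pKa₁ = -log(4.74e-02) = 1.32; pKa₂ = -log(6.34e-05) = 4.20. For an amphiprotic species, pH ≈ ½(pKa₁ + pKa₂) = ½(1.32 + 4.20) = 2.76.

pH = 2.76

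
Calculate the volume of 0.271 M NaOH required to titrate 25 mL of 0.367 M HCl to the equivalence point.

At equivalence: moles acid = moles base. moles HCl = 0.367 × 25/1000 = 0.009175 mol. V_base = moles / 0.271 × 1000 = 33.9 mL.

V_{base} = 33.9 mL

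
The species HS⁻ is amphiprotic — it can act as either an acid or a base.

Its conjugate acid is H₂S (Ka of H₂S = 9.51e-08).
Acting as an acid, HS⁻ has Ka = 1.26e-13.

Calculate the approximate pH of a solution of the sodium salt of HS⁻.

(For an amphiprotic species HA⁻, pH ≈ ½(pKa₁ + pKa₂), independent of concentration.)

pKa₁ = -log(9.51e-08) = 7.02; pKa₂ = -log(1.26e-13) = 12.90. For an amphiprotic species, pH ≈ ½(pKa₁ + pKa₂) = ½(7.02 + 12.90) = 9.96.

pH = 9.96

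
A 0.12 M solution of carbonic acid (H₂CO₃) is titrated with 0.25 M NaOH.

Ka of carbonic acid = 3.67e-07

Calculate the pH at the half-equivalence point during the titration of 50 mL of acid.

At half-equivalence [HA] = [A⁻], so Henderson-Hasselbalch gives pH = pKa = -log(3.67e-07) = 6.44.

pH = pKa = 6.44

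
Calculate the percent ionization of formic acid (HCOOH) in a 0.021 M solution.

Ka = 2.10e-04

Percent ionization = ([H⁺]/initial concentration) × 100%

Using Ka equilibrium: x² + Ka×x - Ka×C = 0. Solving: [H⁺] = 1.9976e-03. Percent = (1.9976e-03/0.021) × 100

Percent ionization = 9.51%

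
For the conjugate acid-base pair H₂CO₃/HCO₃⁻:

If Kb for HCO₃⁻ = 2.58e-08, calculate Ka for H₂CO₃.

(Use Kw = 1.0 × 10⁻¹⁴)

For a conjugate pair Ka × Kb = Kw, so Ka = Kw/Kb = 1.0 × 10⁻¹⁴ / 2.58e-08 = 3.88e-07.

K_a = 3.88e-07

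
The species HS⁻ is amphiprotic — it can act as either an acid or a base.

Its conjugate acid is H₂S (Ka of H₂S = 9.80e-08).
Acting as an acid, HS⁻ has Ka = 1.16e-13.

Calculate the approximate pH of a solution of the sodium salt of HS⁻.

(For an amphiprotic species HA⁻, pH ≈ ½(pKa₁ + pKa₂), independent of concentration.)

pKa₁ = -log(9.80e-08) = 7.01; pKa₂ = -log(1.16e-13) = 12.94. For an amphiprotic species, pH ≈ ½(pKa₁ + pKa₂) = ½(7.01 + 12.94) = 9.97.

pH = 9.97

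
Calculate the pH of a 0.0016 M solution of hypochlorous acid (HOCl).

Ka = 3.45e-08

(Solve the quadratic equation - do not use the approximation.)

x² + Ka×x - Ka×C = 0. Using quadratic formula: [H⁺] = 7.4124e-06

pH = 5.13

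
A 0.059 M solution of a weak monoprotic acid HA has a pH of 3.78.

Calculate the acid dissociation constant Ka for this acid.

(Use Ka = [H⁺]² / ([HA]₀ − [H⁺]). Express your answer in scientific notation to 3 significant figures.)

[H⁺] = 10^(−pH) = 10^(−3.78) = 1.660e-04 M. For HA ⇌ H⁺ + A⁻, Ka = [H⁺][A⁻]/[HA] = [H⁺]² / ([HA]₀ − [H⁺]) = (1.660e-04)² / (0.059 − 1.660e-04) = 4.68e-07.

K_a = 4.68e-07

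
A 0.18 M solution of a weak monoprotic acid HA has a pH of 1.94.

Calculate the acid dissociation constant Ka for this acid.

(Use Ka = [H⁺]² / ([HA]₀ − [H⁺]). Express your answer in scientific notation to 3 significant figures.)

[H⁺] = 10^(−pH) = 10^(−1.94) = 1.148e-02 M. For HA ⇌ H⁺ + A⁻, Ka = [H⁺][A⁻]/[HA] = [H⁺]² / ([HA]₀ − [H⁺]) = (1.148e-02)² / (0.18 − 1.148e-02) = 7.82e-04.

K_a = 7.82e-04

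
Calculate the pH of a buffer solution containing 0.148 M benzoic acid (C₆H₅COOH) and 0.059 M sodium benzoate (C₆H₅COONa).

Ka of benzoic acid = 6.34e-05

pKa = -log(6.34e-05) = 4.20. pH = pKa + log([A⁻]/[HA]) = 4.20 + log(0.059/0.148)

pH = 3.80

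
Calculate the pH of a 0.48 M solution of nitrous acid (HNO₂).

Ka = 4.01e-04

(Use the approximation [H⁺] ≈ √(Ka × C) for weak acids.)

[H⁺] = √(Ka × C) = √(4.01e-04 × 0.48) = 1.3874e-02. pH = -log(1.3874e-02)

pH = 1.86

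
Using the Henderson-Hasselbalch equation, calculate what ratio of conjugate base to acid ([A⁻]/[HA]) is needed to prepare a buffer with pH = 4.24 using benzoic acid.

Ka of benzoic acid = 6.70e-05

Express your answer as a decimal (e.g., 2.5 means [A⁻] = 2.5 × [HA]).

pKa = -log(6.70e-05) = 4.1739. pH = pKa + log([A⁻]/[HA]), so log([A⁻]/[HA]) = pH − pKa = 4.24 − 4.1739 = 0.0661. [A⁻]/[HA] = 10^(0.0661) = 1.16

[A⁻]/[HA] = 1.16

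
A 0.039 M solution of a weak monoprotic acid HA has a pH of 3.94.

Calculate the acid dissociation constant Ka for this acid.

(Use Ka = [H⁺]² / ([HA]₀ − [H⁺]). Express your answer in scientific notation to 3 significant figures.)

[H⁺] = 10^(−pH) = 10^(−3.94) = 1.148e-04 M. For HA ⇌ H⁺ + A⁻, Ka = [H⁺][A⁻]/[HA] = [H⁺]² / ([HA]₀ − [H⁺]) = (1.148e-04)² / (0.039 − 1.148e-04) = 3.39e-07.

K_a = 3.39e-07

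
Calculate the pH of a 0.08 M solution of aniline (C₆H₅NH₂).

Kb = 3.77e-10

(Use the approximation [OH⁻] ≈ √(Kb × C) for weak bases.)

[OH⁻] = √(Kb × C) = √(3.77e-10 × 0.08) = 5.4918e-06. pOH = 5.26, pH = 14 - pOH

pH = 8.74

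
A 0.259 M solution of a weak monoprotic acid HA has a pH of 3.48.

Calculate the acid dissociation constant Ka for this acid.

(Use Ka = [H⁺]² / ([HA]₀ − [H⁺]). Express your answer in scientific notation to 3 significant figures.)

[H⁺] = 10^(−pH) = 10^(−3.48) = 3.311e-04 M. For HA ⇌ H⁺ + A⁻, Ka = [H⁺][A⁻]/[HA] = [H⁺]² / ([HA]₀ − [H⁺]) = (3.311e-04)² / (0.259 − 3.311e-04) = 4.24e-07.

K_a = 4.24e-07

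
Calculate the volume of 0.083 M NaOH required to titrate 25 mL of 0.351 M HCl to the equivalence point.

At equivalence: moles acid = moles base. moles HCl = 0.351 × 25/1000 = 0.008775 mol. V_base = moles / 0.083 × 1000 = 105.7 mL.

V_{base} = 105.7 mL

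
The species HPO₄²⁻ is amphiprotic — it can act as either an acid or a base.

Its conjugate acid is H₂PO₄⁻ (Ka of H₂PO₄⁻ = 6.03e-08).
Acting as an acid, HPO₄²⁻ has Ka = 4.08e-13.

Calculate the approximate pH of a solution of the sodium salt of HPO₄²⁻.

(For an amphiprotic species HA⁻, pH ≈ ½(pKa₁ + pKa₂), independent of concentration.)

pKa₁ = -log(6.03e-08) = 7.22; pKa₂ = -log(4.08e-13) = 12.39. For an amphiprotic species, pH ≈ ½(pKa₁ + pKa₂) = ½(7.22 + 12.39) = 9.80.

pH = 9.80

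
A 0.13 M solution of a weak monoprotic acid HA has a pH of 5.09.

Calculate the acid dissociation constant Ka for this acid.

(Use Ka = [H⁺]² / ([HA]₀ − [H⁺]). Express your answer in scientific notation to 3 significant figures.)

[H⁺] = 10^(−pH) = 10^(−5.09) = 8.128e-06 M. For HA ⇌ H⁺ + A⁻, Ka = [H⁺][A⁻]/[HA] = [H⁺]² / ([HA]₀ − [H⁺]) = (8.128e-06)² / (0.13 − 8.128e-06) = 5.08e-10.

K_a = 5.08e-10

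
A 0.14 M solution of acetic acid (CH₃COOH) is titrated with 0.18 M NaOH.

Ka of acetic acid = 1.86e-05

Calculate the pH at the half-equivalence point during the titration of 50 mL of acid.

At half-equivalence [HA] = [A⁻], so Henderson-Hasselbalch gives pH = pKa = -log(1.86e-05) = 4.73.

pH = pKa = 4.73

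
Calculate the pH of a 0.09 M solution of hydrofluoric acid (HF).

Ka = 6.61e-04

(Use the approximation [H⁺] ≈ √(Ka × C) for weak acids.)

[H⁺] = √(Ka × C) = √(6.61e-04 × 0.09) = 7.7130e-03. pH = -log(7.7130e-03)

pH = 2.11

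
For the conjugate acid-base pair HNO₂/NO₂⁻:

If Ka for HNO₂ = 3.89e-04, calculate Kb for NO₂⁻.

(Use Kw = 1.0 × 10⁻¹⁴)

For a conjugate pair Ka × Kb = Kw, so Kb = Kw/Ka = 1.0 × 10⁻¹⁴ / 3.89e-04 = 2.57e-11.

K_b = 2.57e-11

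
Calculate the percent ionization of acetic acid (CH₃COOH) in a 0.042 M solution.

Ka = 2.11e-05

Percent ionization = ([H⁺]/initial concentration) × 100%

Using Ka equilibrium: x² + Ka×x - Ka×C = 0. Solving: [H⁺] = 9.3089e-04. Percent = (9.3089e-04/0.042) × 100

Percent ionization = 2.22%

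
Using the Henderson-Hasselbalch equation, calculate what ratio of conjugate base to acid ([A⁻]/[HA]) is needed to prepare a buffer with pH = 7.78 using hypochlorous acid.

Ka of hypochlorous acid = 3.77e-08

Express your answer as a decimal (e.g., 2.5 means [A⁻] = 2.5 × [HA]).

pKa = -log(3.77e-08) = 7.4237. pH = pKa + log([A⁻]/[HA]), so log([A⁻]/[HA]) = pH − pKa = 7.78 − 7.4237 = 0.3563. [A⁻]/[HA] = 10^(0.3563) = 2.27

[A⁻]/[HA] = 2.27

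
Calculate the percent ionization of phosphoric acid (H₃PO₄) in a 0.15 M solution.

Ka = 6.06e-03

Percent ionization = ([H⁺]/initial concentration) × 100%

Using Ka equilibrium: x² + Ka×x - Ka×C = 0. Solving: [H⁺] = 2.7271e-02. Percent = (2.7271e-02/0.15) × 100

Percent ionization = 18.2%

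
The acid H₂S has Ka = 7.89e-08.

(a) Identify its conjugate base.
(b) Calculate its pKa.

(a) The conjugate base is formed by removing one H⁺ from H₂S, giving HS⁻. (b) pKa = -log(Ka) = -log(7.89e-08) = 7.10.

Conjugate base: HS⁻; pK_a = 7.10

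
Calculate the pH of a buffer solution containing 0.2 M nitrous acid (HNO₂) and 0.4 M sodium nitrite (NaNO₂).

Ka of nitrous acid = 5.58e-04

pKa = -log(5.58e-04) = 3.25. pH = pKa + log([A⁻]/[HA]) = 3.25 + log(0.4/0.2)

pH = 3.55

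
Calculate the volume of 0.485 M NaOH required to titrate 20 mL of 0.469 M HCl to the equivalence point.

At equivalence: moles acid = moles base. moles HCl = 0.469 × 20/1000 = 0.00938 mol. V_base = moles / 0.485 × 1000 = 19.3 mL.

V_{base} = 19.3 mL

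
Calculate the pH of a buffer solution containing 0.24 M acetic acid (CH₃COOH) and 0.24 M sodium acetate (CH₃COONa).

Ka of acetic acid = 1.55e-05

pKa = -log(1.55e-05) = 4.81. pH = pKa + log([A⁻]/[HA]) = 4.81 + log(0.24/0.24)

pH = 4.81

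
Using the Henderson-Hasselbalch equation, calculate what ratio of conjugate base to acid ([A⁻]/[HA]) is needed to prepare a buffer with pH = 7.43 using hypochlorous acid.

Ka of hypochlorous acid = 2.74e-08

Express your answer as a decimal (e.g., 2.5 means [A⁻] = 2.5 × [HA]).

pKa = -log(2.74e-08) = 7.5622. pH = pKa + log([A⁻]/[HA]), so log([A⁻]/[HA]) = pH − pKa = 7.43 − 7.5622 = -0.1322. [A⁻]/[HA] = 10^(-0.1322) = 0.737

[A⁻]/[HA] = 0.737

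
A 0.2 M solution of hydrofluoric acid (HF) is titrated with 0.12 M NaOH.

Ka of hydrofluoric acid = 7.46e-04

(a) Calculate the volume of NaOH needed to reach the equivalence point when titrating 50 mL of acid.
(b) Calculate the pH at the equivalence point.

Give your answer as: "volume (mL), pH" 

moles acid = 0.2 × 50/1000 = 0.01 mol; V_base = moles/0.12 × 1000 = 83.3 mL. At equivalence only the conjugate base is present: [A⁻] = 0.01/0.133 = 7.5000e-02 M. Kb = Kw/Ka = 1.34e-11; [OH⁻] = √(Kb × [A⁻]) = 1.0027e-06; pOH = 6.00; pH = 14 - pOH = 8.00.

V = 83.3 mL, pH = 8.00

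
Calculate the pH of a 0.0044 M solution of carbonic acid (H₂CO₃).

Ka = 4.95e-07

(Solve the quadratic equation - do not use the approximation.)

x² + Ka×x - Ka×C = 0. Using quadratic formula: [H⁺] = 4.6422e-05

pH = 4.33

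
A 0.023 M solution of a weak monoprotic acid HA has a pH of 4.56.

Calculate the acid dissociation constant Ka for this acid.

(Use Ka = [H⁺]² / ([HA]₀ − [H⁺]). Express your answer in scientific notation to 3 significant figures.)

[H⁺] = 10^(−pH) = 10^(−4.56) = 2.754e-05 M. For HA ⇌ H⁺ + A⁻, Ka = [H⁺][A⁻]/[HA] = [H⁺]² / ([HA]₀ − [H⁺]) = (2.754e-05)² / (0.023 − 2.754e-05) = 3.30e-08.

K_a = 3.30e-08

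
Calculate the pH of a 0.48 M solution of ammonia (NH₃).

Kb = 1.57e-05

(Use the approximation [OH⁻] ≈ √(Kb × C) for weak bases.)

[OH⁻] = √(Kb × C) = √(1.57e-05 × 0.48) = 2.7452e-03. pOH = 2.56, pH = 14 - pOH

pH = 11.44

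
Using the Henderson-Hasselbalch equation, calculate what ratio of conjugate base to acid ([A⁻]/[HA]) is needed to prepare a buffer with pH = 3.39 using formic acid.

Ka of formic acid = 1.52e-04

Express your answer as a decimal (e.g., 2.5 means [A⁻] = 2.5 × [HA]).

pKa = -log(1.52e-04) = 3.8182. pH = pKa + log([A⁻]/[HA]), so log([A⁻]/[HA]) = pH − pKa = 3.39 − 3.8182 = -0.4282. [A⁻]/[HA] = 10^(-0.4282) = 0.373

[A⁻]/[HA] = 0.373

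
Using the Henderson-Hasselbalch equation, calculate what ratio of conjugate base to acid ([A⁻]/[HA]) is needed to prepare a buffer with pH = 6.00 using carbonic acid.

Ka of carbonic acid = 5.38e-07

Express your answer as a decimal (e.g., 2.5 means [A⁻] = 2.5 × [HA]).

pKa = -log(5.38e-07) = 6.2692. pH = pKa + log([A⁻]/[HA]), so log([A⁻]/[HA]) = pH − pKa = 6.00 − 6.2692 = -0.2692. [A⁻]/[HA] = 10^(-0.2692) = 0.538

[A⁻]/[HA] = 0.538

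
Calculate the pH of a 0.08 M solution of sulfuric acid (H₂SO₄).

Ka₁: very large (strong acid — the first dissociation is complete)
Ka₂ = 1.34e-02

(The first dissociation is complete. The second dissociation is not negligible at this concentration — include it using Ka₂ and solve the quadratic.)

First dissociation is complete: [H⁺]₀ = [HSO₄⁻]₀ = C = 0.08 M. Second dissociation HSO₄⁻ ⇌ H⁺ + SO₄²⁻: let x = [SO₄²⁻]. Ka₂ = (C + x)·x / (C − x) = 1.34e-02 → x² + (C + Ka₂)·x − Ka₂·C = 0 → x² + 0.09340·x − 1.072e-03 = 0. x = (−0.09340 + √(0.09340² + 4 × 1.072e-03)) / 2 = 1.0334e-02 M. [H⁺] = C + x = 0.08 + 1.0334e-02 = 9.0334e-02 M. pH = -log(9.0334e-02) = 1.04.

pH = 1.04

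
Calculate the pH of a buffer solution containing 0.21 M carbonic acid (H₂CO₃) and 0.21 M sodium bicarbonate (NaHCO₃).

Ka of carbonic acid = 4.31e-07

pKa = -log(4.31e-07) = 6.37. pH = pKa + log([A⁻]/[HA]) = 6.37 + log(0.21/0.21)

pH = 6.37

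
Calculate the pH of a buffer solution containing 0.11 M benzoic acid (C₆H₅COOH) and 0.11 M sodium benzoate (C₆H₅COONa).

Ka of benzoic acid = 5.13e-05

pKa = -log(5.13e-05) = 4.29. pH = pKa + log([A⁻]/[HA]) = 4.29 + log(0.11/0.11)

pH = 4.29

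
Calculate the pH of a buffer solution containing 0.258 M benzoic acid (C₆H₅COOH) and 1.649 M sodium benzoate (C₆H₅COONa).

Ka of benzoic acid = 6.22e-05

pKa = -log(6.22e-05) = 4.21. pH = pKa + log([A⁻]/[HA]) = 4.21 + log(1.649/0.258)

pH = 5.01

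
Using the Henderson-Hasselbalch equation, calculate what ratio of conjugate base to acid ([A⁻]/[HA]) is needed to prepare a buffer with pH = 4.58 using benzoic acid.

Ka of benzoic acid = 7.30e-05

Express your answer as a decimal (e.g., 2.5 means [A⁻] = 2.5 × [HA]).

pKa = -log(7.30e-05) = 4.1367. pH = pKa + log([A⁻]/[HA]), so log([A⁻]/[HA]) = pH − pKa = 4.58 − 4.1367 = 0.4433. [A⁻]/[HA] = 10^(0.4433) = 2.78

[A⁻]/[HA] = 2.78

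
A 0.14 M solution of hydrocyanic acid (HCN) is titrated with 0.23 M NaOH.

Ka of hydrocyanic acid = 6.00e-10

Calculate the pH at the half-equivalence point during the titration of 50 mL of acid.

At half-equivalence [HA] = [A⁻], so Henderson-Hasselbalch gives pH = pKa = -log(6.00e-10) = 9.22.

pH = pKa = 9.22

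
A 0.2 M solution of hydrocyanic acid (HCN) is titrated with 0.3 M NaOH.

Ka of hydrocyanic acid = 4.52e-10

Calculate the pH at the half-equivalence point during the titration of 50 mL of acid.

At half-equivalence [HA] = [A⁻], so Henderson-Hasselbalch gives pH = pKa = -log(4.52e-10) = 9.34.

pH = pKa = 9.34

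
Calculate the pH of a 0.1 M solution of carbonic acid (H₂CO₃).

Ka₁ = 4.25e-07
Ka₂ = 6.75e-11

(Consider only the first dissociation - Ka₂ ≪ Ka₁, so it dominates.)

First dissociation dominates. From Ka₁ = [H⁺][HA⁻]/[H₂A], x² + Ka₁·x − Ka₁·C = 0 with C = 0.1 M and Ka₁ = 4.25e-07. Solving: [H⁺] = (−Ka₁ + √(Ka₁² + 4·Ka₁·C)) / 2 = 2.0594e-04 M. pH = -log(2.0594e-04) = 3.69.

pH = 3.69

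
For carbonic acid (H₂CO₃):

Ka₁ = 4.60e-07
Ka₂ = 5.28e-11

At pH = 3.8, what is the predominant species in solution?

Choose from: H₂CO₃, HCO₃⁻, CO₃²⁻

pKa₁ = 6.34, pKa₂ = 10.28. For a polyprotic acid the predominant species crosses at each pKa: below pKa_n the protonated form dominates, above it the deprotonated form does. At pH = 3.8, the predominant species is H₂CO₃.

H₂CO₃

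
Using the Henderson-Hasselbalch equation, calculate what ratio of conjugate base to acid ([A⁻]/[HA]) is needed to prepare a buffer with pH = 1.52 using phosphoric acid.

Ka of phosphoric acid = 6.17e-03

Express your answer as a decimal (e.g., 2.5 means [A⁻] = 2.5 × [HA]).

pKa = -log(6.17e-03) = 2.2097. pH = pKa + log([A⁻]/[HA]), so log([A⁻]/[HA]) = pH − pKa = 1.52 − 2.2097 = -0.6897. [A⁻]/[HA] = 10^(-0.6897) = 0.204

[A⁻]/[HA] = 0.204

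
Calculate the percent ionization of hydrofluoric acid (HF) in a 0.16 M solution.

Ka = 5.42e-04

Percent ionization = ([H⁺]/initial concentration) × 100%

Using Ka equilibrium: x² + Ka×x - Ka×C = 0. Solving: [H⁺] = 9.0453e-03. Percent = (9.0453e-03/0.16) × 100

Percent ionization = 5.65%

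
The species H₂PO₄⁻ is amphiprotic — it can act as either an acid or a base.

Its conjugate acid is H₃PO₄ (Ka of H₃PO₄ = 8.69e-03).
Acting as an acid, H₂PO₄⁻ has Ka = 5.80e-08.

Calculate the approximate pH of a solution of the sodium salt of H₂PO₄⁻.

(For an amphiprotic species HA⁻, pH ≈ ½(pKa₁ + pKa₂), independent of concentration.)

pKa₁ = -log(8.69e-03) = 2.06; pKa₂ = -log(5.80e-08) = 7.24. For an amphiprotic species, pH ≈ ½(pKa₁ + pKa₂) = ½(2.06 + 7.24) = 4.65.

pH = 4.65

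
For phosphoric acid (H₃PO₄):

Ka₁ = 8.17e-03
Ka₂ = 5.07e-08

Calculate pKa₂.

pKa₂ = -log(Ka₂) = -log(5.07e-08) = 7.29.

pK_{a2} = 7.29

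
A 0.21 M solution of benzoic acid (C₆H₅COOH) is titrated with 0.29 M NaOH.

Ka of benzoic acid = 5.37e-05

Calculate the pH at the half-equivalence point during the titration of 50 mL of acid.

At half-equivalence [HA] = [A⁻], so Henderson-Hasselbalch gives pH = pKa = -log(5.37e-05) = 4.27.

pH = pKa = 4.27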